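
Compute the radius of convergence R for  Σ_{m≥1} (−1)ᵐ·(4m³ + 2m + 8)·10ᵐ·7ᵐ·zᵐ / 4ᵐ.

Apply the ratio test: |a_{m+1}| / |a_m| = [(4(m+1)³ + 2(m+1) + 8)/(4m³ + 2m + 8)] · 10·7/4, which tends to 35/2 as m → ∞.
Hence the series converges for |z| < 1/(35/2) = 2/35, so the radius of convergence is 2/35.

R = 2/35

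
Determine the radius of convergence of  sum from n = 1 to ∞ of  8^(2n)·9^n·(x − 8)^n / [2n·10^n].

The ratio of consecutive coefficients is [2n/2(n+1)] · 64·9/10 → 288/5.
Thus R = 1/(288/5) = 5/288.

R = 5/288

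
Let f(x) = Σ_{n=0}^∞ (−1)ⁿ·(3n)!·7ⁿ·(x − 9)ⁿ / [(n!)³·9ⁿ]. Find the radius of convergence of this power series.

By the ratio test, |a_{n+1}/a_n| = (3n+1)·(3n+2)·(3n+3)/(n+1)³ · 7/9 → 21.
Convergence for |x − 9| · 21 < 1, i.e. |x − 9| < 1/21. So R = 1/21.

R = 1/21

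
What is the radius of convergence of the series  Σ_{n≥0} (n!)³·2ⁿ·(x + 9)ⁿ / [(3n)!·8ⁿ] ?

Apply the ratio test: |a_{n+1}| / |a_n| = (n+1)³/[(3n+1)·(3n+2)·(3n+3)] · 2/8, which tends to 1/108 as n → ∞.
Thus R = 1/(1/108) = 108.

R = 108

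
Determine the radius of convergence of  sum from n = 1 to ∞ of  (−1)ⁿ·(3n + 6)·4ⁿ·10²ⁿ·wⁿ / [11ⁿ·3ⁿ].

R = 33/400

By the ratio test, |a_{n+1}/a_n| = [(3(n+1) + 6)/(3n + 6)] · 4·100/(11·3) → 400/33.
Convergence for |w| · 400/33 < 1, i.e. |w| < 33/400. So R = 33/400.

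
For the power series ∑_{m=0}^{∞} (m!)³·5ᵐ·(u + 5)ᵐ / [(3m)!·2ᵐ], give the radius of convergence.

Apply the ratio test: |a_{m+1}| / |a_m| = (m+1)³/[(3m+1)·(3m+2)·(3m+3)] · 5/2, which tends to 5/54 as m → ∞.
Convergence for |u + 5| · 5/54 < 1, i.e. |u + 5| < 54/5. So R = 54/5.

R = 54/5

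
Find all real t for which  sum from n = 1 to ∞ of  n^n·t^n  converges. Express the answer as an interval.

{0}

Applying the root test, |a_n|^(1/n) = n → ∞.
Since the n-th root of |a_n| is unbounded, the series converges only at t = 0; R = 0.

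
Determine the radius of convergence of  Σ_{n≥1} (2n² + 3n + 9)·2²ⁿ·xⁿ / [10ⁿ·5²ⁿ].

The ratio of consecutive coefficients is [(2(n+1)² + 3(n+1) + 9)/(2n² + 3n + 9)] · 4/(10·25) → 2/125.
Hence the series converges for |x| < 1/(2/125) = 125/2, so the radius of convergence is 125/2.

R = 125/2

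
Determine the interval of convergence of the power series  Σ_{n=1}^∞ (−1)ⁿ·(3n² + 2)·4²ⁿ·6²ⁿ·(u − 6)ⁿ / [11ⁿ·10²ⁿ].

The ratio of consecutive coefficients is [(3(n+1)² + 2)/(3n² + 2)] · 16·36/(11·100) → 144/275.
Hence the series converges for |u − 6| < 1/(144/275) = 275/144, so the radius of convergence is 275/144.
Endpoint u = 1139/144: the terms have absolute value of order n², which does not tend to 0, so the series diverges by the divergence test.
When u = 589/144, the terms have absolute value of order n², which does not tend to 0, so the series diverges by the divergence test.

(589/144, 1139/144)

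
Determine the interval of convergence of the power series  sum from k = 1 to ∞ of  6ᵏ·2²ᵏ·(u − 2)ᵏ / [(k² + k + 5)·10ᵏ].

[19/12, 29/12]

The ratio of consecutive coefficients is [(k² + k + 5)/((k+1)² + (k+1) + 5)] · 6·4/10 → 12/5.
The series converges when 12/5 · |u − 2| < 1, giving R = 5/12.
When u = 29/12, absolute convergence follows by limit comparison with Σ 1/k².
At u = 19/12: absolute convergence follows by limit comparison with Σ 1/k².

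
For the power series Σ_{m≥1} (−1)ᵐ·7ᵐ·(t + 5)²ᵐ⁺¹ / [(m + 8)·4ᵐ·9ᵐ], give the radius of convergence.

R = 6√7/7

Apply the ratio test: |a_{m+1}| / |a_m| = [(m + 8)/((m+1) + 8)] · 7/(4·9), which tends to 7/36 as m → ∞.
Since the exponent of (t + 5) increases by 2 each term, convergence requires |t + 5|² < 36/7, hence R = 6√7/7.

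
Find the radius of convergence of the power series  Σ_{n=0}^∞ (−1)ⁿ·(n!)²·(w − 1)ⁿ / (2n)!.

R = 4

The ratio of consecutive coefficients is (n+1)²/[(2n+1)·(2n+2)] → 1/4.
Hence the series converges for |w − 1| < 1/(1/4) = 4, so the radius of convergence is 4.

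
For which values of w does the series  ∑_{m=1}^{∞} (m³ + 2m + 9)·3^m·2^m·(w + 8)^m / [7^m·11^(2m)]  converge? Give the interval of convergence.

Apply the ratio test: |a_{m+1}| / |a_m| = [((m+1)³ + 2(m+1) + 9)/(m³ + 2m + 9)] · 3·2/(7·121), which tends to 6/847 as m → ∞.
Convergence for |w + 8| · 6/847 < 1, i.e. |w + 8| < 847/6. So R = 847/6.
Check w = 799/6: the terms do not tend to 0, so the series diverges.
At w = -895/6: the terms do not tend to 0, so the series diverges.

(-895/6, 799/6)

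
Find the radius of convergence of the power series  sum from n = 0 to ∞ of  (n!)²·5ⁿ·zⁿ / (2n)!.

R = 4/5

The ratio of consecutive coefficients is (n+1)²/[(2n+1)·(2n+2)] · 5 → 5/4.
Hence the series converges for |z| < 1/(5/4) = 4/5, so the radius of convergence is 4/5.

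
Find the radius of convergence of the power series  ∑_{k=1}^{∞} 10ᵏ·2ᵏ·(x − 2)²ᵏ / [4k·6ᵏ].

Ratio test: |a_{k+1}/a_k| = [4k/4(k+1)] · 10·2/6 → 10/3 as k → ∞.
Writing y = (x − 2)², the series in y has radius 3/10, so |x − 2| < √(3/10) and R = √30/10.

R = √30/10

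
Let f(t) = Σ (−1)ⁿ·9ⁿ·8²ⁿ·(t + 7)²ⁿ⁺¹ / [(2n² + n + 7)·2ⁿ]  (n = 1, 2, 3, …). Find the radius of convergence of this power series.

The ratio of consecutive coefficients is [(2n² + n + 7)/(2(n+1)² + (n+1) + 7)] · 9·64/2 → 288.
Writing y = (t + 7)², the series in y has radius 1/288, so |t + 7| < √(1/288) and R = √2/24.

R = √2/24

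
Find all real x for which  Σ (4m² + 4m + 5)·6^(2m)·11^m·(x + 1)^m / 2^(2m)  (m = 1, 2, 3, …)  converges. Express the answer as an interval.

Apply the ratio test: |a_{m+1}| / |a_m| = [(4(m+1)² + 4(m+1) + 5)/(4m² + 4m + 5)] · 36·11/4, which tends to 99 as m → ∞.
Convergence for |x + 1| · 99 < 1, i.e. |x + 1| < 1/99. So R = 1/99.
At x = -98/99: the m-th term does not approach 0; divergence by the term test.
At x = -100/99: the terms do not tend to 0, so the series diverges.

(-100/99, -98/99)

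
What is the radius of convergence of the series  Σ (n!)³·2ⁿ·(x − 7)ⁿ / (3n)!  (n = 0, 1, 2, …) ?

R = 27/2

Ratio test: |a_{n+1}/a_n| = (n+1)³/[(3n+1)·(3n+2)·(3n+3)] · 2 → 2/27 as n → ∞.
Convergence for |x − 7| · 2/27 < 1, i.e. |x − 7| < 27/2. So R = 27/2.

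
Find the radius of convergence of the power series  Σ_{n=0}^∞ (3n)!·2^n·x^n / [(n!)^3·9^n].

Ratio test: |a_{n+1}/a_n| = (3n+1)·(3n+2)·(3n+3)/(n+1)³ · 2/9 → 6 as n → ∞.
The series converges when 6 · |x| < 1, giving R = 1/6.

R = 1/6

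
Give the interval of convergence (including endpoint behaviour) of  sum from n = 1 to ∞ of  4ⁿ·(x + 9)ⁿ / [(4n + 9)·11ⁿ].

[-47/4, -25/4)

Apply the ratio test: |a_{n+1}| / |a_n| = [(4n + 9)/(4(n+1) + 9)] · 4/11, which tends to 4/11 as n → ∞.
Thus R = 1/(4/11) = 11/4.
Endpoint x = -25/4: the terms are asymptotic to a nonzero constant times 1/n, so the series diverges by limit comparison with Σ 1/n.
Endpoint x = -47/4: convergence follows from the alternating series test (terms decrease monotonically to 0).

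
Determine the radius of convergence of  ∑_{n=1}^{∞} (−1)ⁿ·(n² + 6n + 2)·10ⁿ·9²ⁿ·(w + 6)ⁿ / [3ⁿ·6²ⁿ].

The ratio of consecutive coefficients is [((n+1)² + 6(n+1) + 2)/(n² + 6n + 2)] · 10·81/(3·36) → 15/2.
Convergence for |w + 6| · 15/2 < 1, i.e. |w + 6| < 2/15. So R = 2/15.

R = 2/15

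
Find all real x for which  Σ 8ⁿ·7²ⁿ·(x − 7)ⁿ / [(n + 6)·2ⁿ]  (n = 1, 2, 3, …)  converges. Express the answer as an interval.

Apply the ratio test: |a_{n+1}| / |a_n| = [(n + 6)/((n+1) + 6)] · 8·49/2, which tends to 196 as n → ∞.
Thus R = 1/(196) = 1/196.
When x = 1373/196, comparison with the harmonic series Σ 1/n shows the series diverges.
Check x = 1371/196: convergence follows from the alternating series test (terms decrease monotonically to 0).

[1371/196, 1373/196)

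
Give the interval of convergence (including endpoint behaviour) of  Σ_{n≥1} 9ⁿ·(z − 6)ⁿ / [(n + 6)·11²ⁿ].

The ratio of consecutive coefficients is [(n + 6)/((n+1) + 6)] · 9/121 → 9/121.
Convergence for |z − 6| · 9/121 < 1, i.e. |z − 6| < 121/9. So R = 121/9.
When z = 175/9, comparison with the harmonic series Σ 1/n shows the series diverges.
Check z = -67/9: the terms alternate in sign and decrease monotonically to 0 in absolute value (size ~ c/n), so the alternating series test gives convergence.

[-67/9, 175/9)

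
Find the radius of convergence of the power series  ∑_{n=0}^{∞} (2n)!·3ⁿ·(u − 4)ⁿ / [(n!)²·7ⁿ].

R = 7/12

Ratio test: |a_{n+1}/a_n| = (2n+1)·(2n+2)/(n+1)² · 3/7 → 12/7 as n → ∞.
Hence the series converges for |u − 4| < 1/(12/7) = 7/12, so the radius of convergence is 7/12.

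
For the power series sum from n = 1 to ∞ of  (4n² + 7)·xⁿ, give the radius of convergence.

Ratio test: |a_{n+1}/a_n| = (4(n+1)² + 7)/(4n² + 7) → 1 as n → ∞.
So the series converges when |x| < 1 and diverges when |x| > 1; R = 1.

R = 1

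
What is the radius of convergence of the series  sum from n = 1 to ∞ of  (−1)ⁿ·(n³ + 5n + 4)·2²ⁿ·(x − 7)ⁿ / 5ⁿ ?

Ratio test: |a_{n+1}/a_n| = [((n+1)³ + 5(n+1) + 4)/(n³ + 5n + 4)] · 4/5 → 4/5 as n → ∞.
Thus R = 1/(4/5) = 5/4.

R = 5/4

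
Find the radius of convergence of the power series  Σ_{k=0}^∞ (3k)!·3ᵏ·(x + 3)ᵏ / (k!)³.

R = 1/81

The ratio of consecutive coefficients is (3k+1)·(3k+2)·(3k+3)/(k+1)³ · 3 → 81.
Thus R = 1/(81) = 1/81.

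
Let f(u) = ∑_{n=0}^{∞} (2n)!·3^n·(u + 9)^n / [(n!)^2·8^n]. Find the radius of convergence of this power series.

R = 2/3

The ratio of consecutive coefficients is (2n+1)·(2n+2)/(n+1)² · 3/8 → 3/2.
Hence the series converges for |u + 9| < 1/(3/2) = 2/3, so the radius of convergence is 2/3.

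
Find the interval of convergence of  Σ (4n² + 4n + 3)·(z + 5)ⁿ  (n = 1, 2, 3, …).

(-6, -4)

Apply the ratio test: |a_{n+1}| / |a_n| = (4(n+1)² + 4(n+1) + 3)/(4n² + 4n + 3), which tends to 1 as n → ∞.
Hence R = 1.
Endpoint z = -4: the terms have absolute value of order n², which does not tend to 0, so the series diverges by the divergence test.
Endpoint z = -6: the n-th term does not approach 0; divergence by the term test.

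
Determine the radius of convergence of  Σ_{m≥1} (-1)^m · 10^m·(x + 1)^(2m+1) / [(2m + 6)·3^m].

R = √30/10

By the ratio test, |a_{m+1}/a_m| = [(2m + 6)/(2(m+1) + 6)] · 10/3 → 10/3.
Since the exponent of (x + 1) increases by 2 each term, convergence requires |x + 1|² < 3/10, hence R = √30/10.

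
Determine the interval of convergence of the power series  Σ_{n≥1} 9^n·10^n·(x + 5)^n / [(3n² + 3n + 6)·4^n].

[-227/45, -223/45]

Ratio test: |a_{n+1}/a_n| = [(3n² + 3n + 6)/(3(n+1)² + 3(n+1) + 6)] · 9·10/4 → 45/2 as n → ∞.
Convergence for |x + 5| · 45/2 < 1, i.e. |x + 5| < 2/45. So R = 2/45.
At x = -223/45: absolute convergence follows by limit comparison with Σ 1/n².
Check x = -227/45: the series is dominated by a constant times Σ 1/n², which converges (p = 2 > 1).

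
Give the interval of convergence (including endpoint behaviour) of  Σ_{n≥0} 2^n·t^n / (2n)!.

Apply the ratio test: |a_{n+1}| / |a_n| = 2 · 1/[(2n+1)·(2n+2)], which tends to 0 as n → ∞.
The limit is 0, so the series converges for all t; R = ∞.

(−∞, ∞)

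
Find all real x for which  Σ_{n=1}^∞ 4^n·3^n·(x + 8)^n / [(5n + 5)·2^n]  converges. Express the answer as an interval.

Apply the ratio test: |a_{n+1}| / |a_n| = [(5n + 5)/(5(n+1) + 5)] · 4·3/2, which tends to 6 as n → ∞.
Convergence for |x + 8| · 6 < 1, i.e. |x + 8| < 1/6. So R = 1/6.
When x = -47/6, comparison with the harmonic series Σ 1/n shows the series diverges.
Endpoint x = -49/6: convergence follows from the alternating series test (terms decrease monotonically to 0).

[-49/6, -47/6)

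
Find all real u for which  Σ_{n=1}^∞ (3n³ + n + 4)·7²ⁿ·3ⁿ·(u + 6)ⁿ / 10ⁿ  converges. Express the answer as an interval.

(-892/147, -872/147)

By the ratio test, |a_{n+1}/a_n| = [(3(n+1)³ + (n+1) + 4)/(3n³ + n + 4)] · 49·3/10 → 147/10.
Convergence for |u + 6| · 147/10 < 1, i.e. |u + 6| < 10/147. So R = 10/147.
Endpoint u = -872/147: the terms have absolute value of order n³, which does not tend to 0, so the series diverges by the divergence test.
When u = -892/147, the n-th term does not approach 0; divergence by the term test.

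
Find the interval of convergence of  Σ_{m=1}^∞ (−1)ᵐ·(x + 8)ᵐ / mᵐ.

(−∞, ∞)

Applying the root test, |a_m|^(1/m) = 1/m → 0.
Since the m-th root of |a_m| tends to 0, the series converges for all real x; R = ∞.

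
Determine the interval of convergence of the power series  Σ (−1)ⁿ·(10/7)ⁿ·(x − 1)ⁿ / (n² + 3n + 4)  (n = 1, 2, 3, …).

Ratio test: |a_{n+1}/a_n| = [(n² + 3n + 4)/((n+1)² + 3(n+1) + 4)] · 10/7 → 10/7 as n → ∞.
The series converges when 10/7 · |x − 1| < 1, giving R = 7/10.
Check x = 17/10: the series is dominated by a constant times Σ 1/n², which converges (p = 2 > 1).
Endpoint x = 3/10: the terms are on the order of 1/n², so the series converges absolutely by comparison with the p-series (p = 2 > 1).

[3/10, 17/10]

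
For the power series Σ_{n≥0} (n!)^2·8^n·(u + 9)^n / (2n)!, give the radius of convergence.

The ratio of consecutive coefficients is (n+1)²/[(2n+1)·(2n+2)] · 8 → 2.
The series converges when 2 · |u + 9| < 1, giving R = 1/2.

R = 1/2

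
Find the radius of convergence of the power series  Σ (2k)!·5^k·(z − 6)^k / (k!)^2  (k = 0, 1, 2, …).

R = 1/20

By the ratio test, |a_{k+1}/a_k| = (2k+1)·(2k+2)/(k+1)² · 5 → 20.
Convergence for |z − 6| · 20 < 1, i.e. |z − 6| < 1/20. So R = 1/20.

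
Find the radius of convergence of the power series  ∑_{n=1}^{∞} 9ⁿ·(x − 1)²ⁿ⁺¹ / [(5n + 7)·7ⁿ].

R = √7/3

Apply the ratio test: |a_{n+1}| / |a_n| = [(5n + 7)/(5(n+1) + 7)] · 9/7, which tends to 9/7 as n → ∞.
Writing y = (x − 1)², the series in y has radius 7/9, so |x − 1| < √(7/9) and R = √7/3.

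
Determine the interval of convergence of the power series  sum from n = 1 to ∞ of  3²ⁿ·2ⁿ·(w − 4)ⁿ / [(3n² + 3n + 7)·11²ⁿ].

[-49/18, 193/18]

By the ratio test, |a_{n+1}/a_n| = [(3n² + 3n + 7)/(3(n+1)² + 3(n+1) + 7)] · 9·2/121 → 18/121.
Thus R = 1/(18/121) = 121/18.
When w = 193/18, the terms are on the order of 1/n², so the series converges absolutely by comparison with the p-series (p = 2 > 1).
When w = -49/18, absolute convergence follows by limit comparison with Σ 1/n².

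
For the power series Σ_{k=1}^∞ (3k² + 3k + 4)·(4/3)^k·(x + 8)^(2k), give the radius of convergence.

R = √3/2

By the ratio test, |a_{k+1}/a_k| = [(3(k+1)² + 3(k+1) + 4)/(3k² + 3k + 4)] · 4/3 → 4/3.
Successive powers of (x + 8) differ by 2, so the series converges when |x + 8|² · 4/3 < 1, i.e. |x + 8| < √(3/4). So R = √3/2.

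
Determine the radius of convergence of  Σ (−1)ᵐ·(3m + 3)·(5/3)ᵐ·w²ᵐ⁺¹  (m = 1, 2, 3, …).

By the ratio test, |a_{m+1}/a_m| = [(3(m+1) + 3)/(3m + 3)] · 5/3 → 5/3.
Since the exponent of w increases by 2 each term, convergence requires |w|² < 3/5, hence R = √15/5.

R = √15/5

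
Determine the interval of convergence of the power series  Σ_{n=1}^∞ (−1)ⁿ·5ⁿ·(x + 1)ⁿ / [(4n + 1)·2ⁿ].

Apply the ratio test: |a_{n+1}| / |a_n| = [(4n + 1)/(4(n+1) + 1)] · 5/2, which tends to 5/2 as n → ∞.
Thus R = 1/(5/2) = 2/5.
Check x = -3/5: the terms alternate in sign and decrease monotonically to 0 in absolute value (size ~ c/n), so the alternating series test gives convergence.
When x = -7/5, comparison with the harmonic series Σ 1/n shows the series diverges.

(-7/5, -3/5]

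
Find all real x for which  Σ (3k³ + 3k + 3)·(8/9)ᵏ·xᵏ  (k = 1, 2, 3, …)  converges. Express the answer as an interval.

By the ratio test, |a_{k+1}/a_k| = [(3(k+1)³ + 3(k+1) + 3)/(3k³ + 3k + 3)] · 8/9 → 8/9.
The series converges when 8/9 · |x| < 1, giving R = 9/8.
At x = 9/8: the k-th term does not approach 0; divergence by the term test.
At x = -9/8: the terms do not tend to 0, so the series diverges.

(-9/8, 9/8)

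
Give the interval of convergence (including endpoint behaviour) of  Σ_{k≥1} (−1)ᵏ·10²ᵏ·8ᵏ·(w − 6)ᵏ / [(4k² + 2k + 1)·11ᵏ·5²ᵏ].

[181/32, 203/32]

By the ratio test, |a_{k+1}/a_k| = [(4k² + 2k + 1)/(4(k+1)² + 2(k+1) + 1)] · 100·8/(11·25) → 32/11.
Convergence for |w − 6| · 32/11 < 1, i.e. |w − 6| < 11/32. So R = 11/32.
When w = 203/32, absolute convergence follows by limit comparison with Σ 1/k².
Endpoint w = 181/32: the terms are on the order of 1/k², so the series converges absolutely by comparison with the p-series (p = 2 > 1).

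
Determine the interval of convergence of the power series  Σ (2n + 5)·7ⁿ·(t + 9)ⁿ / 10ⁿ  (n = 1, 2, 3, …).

The ratio of consecutive coefficients is [(2(n+1) + 5)/(2n + 5)] · 7/10 → 7/10.
The series converges when 7/10 · |t + 9| < 1, giving R = 10/7.
At t = -53/7: the terms do not tend to 0, so the series diverges.
When t = -73/7, the terms do not tend to 0, so the series diverges.

(-73/7, -53/7)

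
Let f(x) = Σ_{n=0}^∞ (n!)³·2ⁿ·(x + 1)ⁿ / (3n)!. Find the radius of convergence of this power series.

R = 27/2

The ratio of consecutive coefficients is (n+1)³/[(3n+1)·(3n+2)·(3n+3)] · 2 → 2/27.
The series converges when 2/27 · |x + 1| < 1, giving R = 27/2.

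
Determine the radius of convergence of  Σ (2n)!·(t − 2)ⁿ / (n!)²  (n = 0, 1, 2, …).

Apply the ratio test: |a_{n+1}| / |a_n| = (2n+1)·(2n+2)/(n+1)², which tends to 4 as n → ∞.
The series converges when 4 · |t − 2| < 1, giving R = 1/4.

R = 1/4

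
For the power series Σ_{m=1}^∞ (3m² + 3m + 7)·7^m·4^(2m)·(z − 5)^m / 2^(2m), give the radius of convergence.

R = 1/28

Apply the ratio test: |a_{m+1}| / |a_m| = [(3(m+1)² + 3(m+1) + 7)/(3m² + 3m + 7)] · 7·16/4, which tends to 28 as m → ∞.
Thus R = 1/(28) = 1/28.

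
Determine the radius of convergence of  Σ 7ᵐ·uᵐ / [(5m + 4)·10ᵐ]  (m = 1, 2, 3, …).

R = 10/7

Ratio test: |a_{m+1}/a_m| = [(5m + 4)/(5(m+1) + 4)] · 7/10 → 7/10 as m → ∞.
Hence the series converges for |u| < 1/(7/10) = 10/7, so the radius of convergence is 10/7.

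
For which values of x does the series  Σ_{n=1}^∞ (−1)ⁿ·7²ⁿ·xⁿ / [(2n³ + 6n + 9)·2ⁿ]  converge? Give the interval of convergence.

[-2/49, 2/49]

The ratio of consecutive coefficients is [(2n³ + 6n + 9)/(2(n+1)³ + 6(n+1) + 9)] · 49/2 → 49/2.
Convergence for |x| · 49/2 < 1, i.e. |x| < 2/49. So R = 2/49.
Endpoint x = 2/49: the series is dominated by a constant times Σ 1/n³, which converges (p = 3 > 1).
Check x = -2/49: the series is dominated by a constant times Σ 1/n³, which converges (p = 3 > 1).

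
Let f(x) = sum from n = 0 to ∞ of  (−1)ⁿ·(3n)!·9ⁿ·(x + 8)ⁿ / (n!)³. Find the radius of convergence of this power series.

The ratio of consecutive coefficients is (3n+1)·(3n+2)·(3n+3)/(n+1)³ · 9 → 243.
The series converges when 243 · |x + 8| < 1, giving R = 1/243.

R = 1/243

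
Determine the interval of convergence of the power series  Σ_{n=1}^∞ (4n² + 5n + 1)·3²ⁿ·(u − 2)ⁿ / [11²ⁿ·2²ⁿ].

By the ratio test, |a_{n+1}/a_n| = [(4(n+1)² + 5(n+1) + 1)/(4n² + 5n + 1)] · 9/(121·4) → 9/484.
The series converges when 9/484 · |u − 2| < 1, giving R = 484/9.
At u = 502/9: the terms have absolute value of order n², which does not tend to 0, so the series diverges by the divergence test.
Endpoint u = -466/9: the n-th term does not approach 0; divergence by the term test.

(-466/9, 502/9)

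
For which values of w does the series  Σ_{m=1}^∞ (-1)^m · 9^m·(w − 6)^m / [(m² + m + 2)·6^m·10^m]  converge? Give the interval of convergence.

[-2/3, 38/3]

The ratio of consecutive coefficients is [(m² + m + 2)/((m+1)² + (m+1) + 2)] · 9/(6·10) → 3/20.
The series converges when 3/20 · |w − 6| < 1, giving R = 20/3.
When w = 38/3, absolute convergence follows by limit comparison with Σ 1/m².
When w = -2/3, the series is dominated by a constant times Σ 1/m², which converges (p = 2 > 1).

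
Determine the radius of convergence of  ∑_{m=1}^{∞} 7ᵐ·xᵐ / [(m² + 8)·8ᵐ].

R = 8/7

Ratio test: |a_{m+1}/a_m| = [(m² + 8)/((m+1)² + 8)] · 7/8 → 7/8 as m → ∞.
Hence the series converges for |x| < 1/(7/8) = 8/7, so the radius of convergence is 8/7.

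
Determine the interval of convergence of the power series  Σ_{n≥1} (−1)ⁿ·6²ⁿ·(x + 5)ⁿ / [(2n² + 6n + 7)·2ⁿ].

Ratio test: |a_{n+1}/a_n| = [(2n² + 6n + 7)/(2(n+1)² + 6(n+1) + 7)] · 36/2 → 18 as n → ∞.
Convergence for |x + 5| · 18 < 1, i.e. |x + 5| < 1/18. So R = 1/18.
Endpoint x = -89/18: absolute convergence follows by limit comparison with Σ 1/n².
Endpoint x = -91/18: the terms are on the order of 1/n², so the series converges absolutely by comparison with the p-series (p = 2 > 1).

[-91/18, -89/18]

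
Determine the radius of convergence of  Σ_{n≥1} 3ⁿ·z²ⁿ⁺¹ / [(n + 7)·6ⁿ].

R = √2

The ratio of consecutive coefficients is [(n + 7)/((n+1) + 7)] · 3/6 → 1/2.
Since the exponent of z increases by 2 each term, convergence requires |z|² < 2, hence R = √2.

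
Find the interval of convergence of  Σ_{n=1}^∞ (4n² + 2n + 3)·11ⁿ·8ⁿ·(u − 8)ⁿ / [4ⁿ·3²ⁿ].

(167/22, 185/22)

Ratio test: |a_{n+1}/a_n| = [(4(n+1)² + 2(n+1) + 3)/(4n² + 2n + 3)] · 11·8/(4·9) → 22/9 as n → ∞.
Hence the series converges for |u − 8| < 1/(22/9) = 9/22, so the radius of convergence is 9/22.
When u = 185/22, the terms have absolute value of order n², which does not tend to 0, so the series diverges by the divergence test.
Check u = 167/22: the terms have absolute value of order n², which does not tend to 0, so the series diverges by the divergence test.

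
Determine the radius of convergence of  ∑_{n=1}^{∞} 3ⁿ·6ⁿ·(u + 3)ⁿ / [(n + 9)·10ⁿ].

R = 5/9

Ratio test: |a_{n+1}/a_n| = [(n + 9)/((n+1) + 9)] · 3·6/10 → 9/5 as n → ∞.
Convergence for |u + 3| · 9/5 < 1, i.e. |u + 3| < 5/9. So R = 5/9.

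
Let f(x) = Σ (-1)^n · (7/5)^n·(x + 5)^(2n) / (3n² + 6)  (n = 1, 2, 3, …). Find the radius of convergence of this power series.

R = √35/7

Apply the ratio test: |a_{n+1}| / |a_n| = [(3n² + 6)/(3(n+1)² + 6)] · 7/5, which tends to 7/5 as n → ∞.
Successive powers of (x + 5) differ by 2, so the series converges when |x + 5|² · 7/5 < 1, i.e. |x + 5| < √(5/7). So R = √35/7.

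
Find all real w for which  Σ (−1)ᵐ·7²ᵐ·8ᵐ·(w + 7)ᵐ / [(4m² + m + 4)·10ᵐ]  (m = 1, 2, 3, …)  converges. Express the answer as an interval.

By the ratio test, |a_{m+1}/a_m| = [(4m² + m + 4)/(4(m+1)² + (m+1) + 4)] · 49·8/10 → 196/5.
The series converges when 196/5 · |w + 7| < 1, giving R = 5/196.
Check w = -1367/196: the series is dominated by a constant times Σ 1/m², which converges (p = 2 > 1).
Endpoint w = -1377/196: the terms are on the order of 1/m², so the series converges absolutely by comparison with the p-series (p = 2 > 1).

[-1377/196, -1367/196]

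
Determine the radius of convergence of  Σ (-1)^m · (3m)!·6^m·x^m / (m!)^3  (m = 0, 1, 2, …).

R = 1/162

By the ratio test, |a_{m+1}/a_m| = (3m+1)·(3m+2)·(3m+3)/(m+1)³ · 6 → 162.
Thus R = 1/(162) = 1/162.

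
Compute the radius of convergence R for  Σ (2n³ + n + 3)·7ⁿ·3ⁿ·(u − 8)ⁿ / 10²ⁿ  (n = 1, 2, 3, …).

R = 100/21

The ratio of consecutive coefficients is [(2(n+1)³ + (n+1) + 3)/(2n³ + n + 3)] · 7·3/100 → 21/100.
Hence the series converges for |u − 8| < 1/(21/100) = 100/21, so the radius of convergence is 100/21.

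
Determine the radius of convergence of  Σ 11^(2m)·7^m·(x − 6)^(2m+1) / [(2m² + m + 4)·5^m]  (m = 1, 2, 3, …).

By the ratio test, |a_{m+1}/a_m| = [(2m² + m + 4)/(2(m+1)² + (m+1) + 4)] · 121·7/5 → 847/5.
Writing y = (x − 6)², the series in y has radius 5/847, so |x − 6| < √(5/847) and R = √35/77.

R = √35/77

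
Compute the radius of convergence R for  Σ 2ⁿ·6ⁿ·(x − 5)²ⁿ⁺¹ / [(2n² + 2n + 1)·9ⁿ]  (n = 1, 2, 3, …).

By the ratio test, |a_{n+1}/a_n| = [(2n² + 2n + 1)/(2(n+1)² + 2(n+1) + 1)] · 2·6/9 → 4/3.
Since the exponent of (x − 5) increases by 2 each term, convergence requires |x − 5|² < 3/4, hence R = √3/2.

R = √3/2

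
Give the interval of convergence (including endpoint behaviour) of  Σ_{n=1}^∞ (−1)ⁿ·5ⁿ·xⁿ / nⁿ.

Root test: |a_n|^(1/n) = 5/n → 0.
Since the n-th root of |a_n| tends to 0, the series converges for all real x; R = ∞.

(−∞, ∞)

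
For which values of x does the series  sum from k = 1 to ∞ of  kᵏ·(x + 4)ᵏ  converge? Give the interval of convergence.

Root test: |a_k|^(1/k) = k → ∞.
The root grows without bound, so R = 0 (convergence only at x = -4).

{-4}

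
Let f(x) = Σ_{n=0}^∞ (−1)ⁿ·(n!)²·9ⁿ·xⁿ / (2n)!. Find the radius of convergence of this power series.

Ratio test: |a_{n+1}/a_n| = (n+1)²/[(2n+1)·(2n+2)] · 9 → 9/4 as n → ∞.
Thus R = 1/(9/4) = 4/9.

R = 4/9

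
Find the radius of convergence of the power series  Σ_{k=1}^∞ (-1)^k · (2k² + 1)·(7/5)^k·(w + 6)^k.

By the ratio test, |a_{k+1}/a_k| = [(2(k+1)² + 1)/(2k² + 1)] · 7/5 → 7/5.
The series converges when 7/5 · |w + 6| < 1, giving R = 5/7.

R = 5/7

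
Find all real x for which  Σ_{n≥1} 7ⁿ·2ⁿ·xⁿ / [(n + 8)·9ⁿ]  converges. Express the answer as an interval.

Apply the ratio test: |a_{n+1}| / |a_n| = [(n + 8)/((n+1) + 8)] · 7·2/9, which tends to 14/9 as n → ∞.
Convergence for |x| · 14/9 < 1, i.e. |x| < 9/14. So R = 9/14.
When x = 9/14, the terms behave like c/n; limit comparison with the harmonic series gives divergence.
Endpoint x = -9/14: the terms alternate in sign and decrease monotonically to 0 in absolute value (size ~ c/n), so the alternating series test gives convergence.

[-9/14, 9/14)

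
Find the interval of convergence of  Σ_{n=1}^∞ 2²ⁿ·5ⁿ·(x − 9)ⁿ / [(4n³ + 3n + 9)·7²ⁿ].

Ratio test: |a_{n+1}/a_n| = [(4n³ + 3n + 9)/(4(n+1)³ + 3(n+1) + 9)] · 4·5/49 → 20/49 as n → ∞.
Hence the series converges for |x − 9| < 1/(20/49) = 49/20, so the radius of convergence is 49/20.
Check x = 229/20: the series is dominated by a constant times Σ 1/n³, which converges (p = 3 > 1).
Endpoint x = 131/20: the terms are on the order of 1/n³, so the series converges absolutely by comparison with the p-series (p = 3 > 1).

[131/20, 229/20]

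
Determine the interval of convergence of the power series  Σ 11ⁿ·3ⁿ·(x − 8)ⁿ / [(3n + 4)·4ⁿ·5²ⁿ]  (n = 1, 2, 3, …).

Apply the ratio test: |a_{n+1}| / |a_n| = [(3n + 4)/(3(n+1) + 4)] · 11·3/(4·25), which tends to 33/100 as n → ∞.
Hence the series converges for |x − 8| < 1/(33/100) = 100/33, so the radius of convergence is 100/33.
Check x = 364/33: comparison with the harmonic series Σ 1/n shows the series diverges.
At x = 164/33: convergence follows from the alternating series test (terms decrease monotonically to 0).

[164/33, 364/33)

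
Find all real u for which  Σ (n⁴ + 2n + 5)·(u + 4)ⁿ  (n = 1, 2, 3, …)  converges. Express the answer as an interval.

(-5, -3)

Ratio test: |a_{n+1}/a_n| = ((n+1)⁴ + 2(n+1) + 5)/(n⁴ + 2n + 5) → 1 as n → ∞.
Hence R = 1.
When u = -3, the terms do not tend to 0, so the series diverges.
At u = -5: the terms do not tend to 0, so the series diverges.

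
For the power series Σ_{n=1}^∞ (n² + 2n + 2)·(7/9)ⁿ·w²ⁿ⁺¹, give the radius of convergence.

The ratio of consecutive coefficients is [((n+1)² + 2(n+1) + 2)/(n² + 2n + 2)] · 7/9 → 7/9.
Successive powers of w differ by 2, so the series converges when |w|² · 7/9 < 1, i.e. |w| < √(9/7). So R = 3√7/7.

R = 3√7/7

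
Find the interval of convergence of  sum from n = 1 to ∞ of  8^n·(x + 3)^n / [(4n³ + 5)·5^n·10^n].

[-37/4, 13/4]

Apply the ratio test: |a_{n+1}| / |a_n| = [(4n³ + 5)/(4(n+1)³ + 5)] · 8/(5·10), which tends to 4/25 as n → ∞.
Hence the series converges for |x + 3| < 1/(4/25) = 25/4, so the radius of convergence is 25/4.
At x = 13/4: the terms are on the order of 1/n³, so the series converges absolutely by comparison with the p-series (p = 3 > 1).
Check x = -37/4: the series is dominated by a constant times Σ 1/n³, which converges (p = 3 > 1).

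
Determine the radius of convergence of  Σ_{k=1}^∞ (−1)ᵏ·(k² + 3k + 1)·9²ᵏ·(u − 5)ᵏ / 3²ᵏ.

Apply the ratio test: |a_{k+1}| / |a_k| = [((k+1)² + 3(k+1) + 1)/(k² + 3k + 1)] · 81/9, which tends to 9 as k → ∞.
Convergence for |u − 5| · 9 < 1, i.e. |u − 5| < 1/9. So R = 1/9.

R = 1/9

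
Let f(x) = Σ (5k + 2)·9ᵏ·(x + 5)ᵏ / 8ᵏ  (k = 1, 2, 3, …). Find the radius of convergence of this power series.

R = 8/9

The ratio of consecutive coefficients is [(5(k+1) + 2)/(5k + 2)] · 9/8 → 9/8.
The series converges when 9/8 · |x + 5| < 1, giving R = 8/9.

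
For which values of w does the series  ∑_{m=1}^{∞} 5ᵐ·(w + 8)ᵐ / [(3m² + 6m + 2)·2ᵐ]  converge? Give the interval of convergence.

Ratio test: |a_{m+1}/a_m| = [(3m² + 6m + 2)/(3(m+1)² + 6(m+1) + 2)] · 5/2 → 5/2 as m → ∞.
Hence the series converges for |w + 8| < 1/(5/2) = 2/5, so the radius of convergence is 2/5.
Check w = -38/5: the terms are on the order of 1/m², so the series converges absolutely by comparison with the p-series (p = 2 > 1).
When w = -42/5, the series is dominated by a constant times Σ 1/m², which converges (p = 2 > 1).

[-42/5, -38/5]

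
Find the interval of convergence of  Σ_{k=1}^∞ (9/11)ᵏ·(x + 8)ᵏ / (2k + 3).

Ratio test: |a_{k+1}/a_k| = [(2k + 3)/(2(k+1) + 3)] · 9/11 → 9/11 as k → ∞.
The series converges when 9/11 · |x + 8| < 1, giving R = 11/9.
When x = -61/9, the terms behave like c/k; limit comparison with the harmonic series gives divergence.
Check x = -83/9: an alternating series whose terms decrease to 0 in absolute value, so it converges by the Leibniz criterion.

[-83/9, -61/9)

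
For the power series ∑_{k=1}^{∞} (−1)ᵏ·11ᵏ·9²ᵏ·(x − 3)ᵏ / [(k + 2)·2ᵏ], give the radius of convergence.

R = 2/891

Apply the ratio test: |a_{k+1}| / |a_k| = [(k + 2)/((k+1) + 2)] · 11·81/2, which tends to 891/2 as k → ∞.
Thus R = 1/(891/2) = 2/891.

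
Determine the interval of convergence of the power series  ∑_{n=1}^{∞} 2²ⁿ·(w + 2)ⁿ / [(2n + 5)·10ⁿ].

[-9/2, 1/2)

Apply the ratio test: |a_{n+1}| / |a_n| = [(2n + 5)/(2(n+1) + 5)] · 4/10, which tends to 2/5 as n → ∞.
Convergence for |w + 2| · 2/5 < 1, i.e. |w + 2| < 5/2. So R = 5/2.
Check w = 1/2: comparison with the harmonic series Σ 1/n shows the series diverges.
When w = -9/2, the terms alternate in sign and decrease monotonically to 0 in absolute value (size ~ c/n), so the alternating series test gives convergence.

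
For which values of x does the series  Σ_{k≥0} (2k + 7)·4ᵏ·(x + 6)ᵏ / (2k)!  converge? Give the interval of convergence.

(−∞, ∞)

By the ratio test, |a_{k+1}/a_k| = (2(k+1) + 7)/(2k + 7) · 4 · 1/[(2k+1)·(2k+2)] → 0.
The limit is 0, so the series converges for all x; R = ∞.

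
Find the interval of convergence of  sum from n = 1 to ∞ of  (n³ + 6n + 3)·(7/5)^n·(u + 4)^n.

(-33/7, -23/7)

By the ratio test, |a_{n+1}/a_n| = [((n+1)³ + 6(n+1) + 3)/(n³ + 6n + 3)] · 7/5 → 7/5.
Convergence for |u + 4| · 7/5 < 1, i.e. |u + 4| < 5/7. So R = 5/7.
Endpoint u = -23/7: the terms do not tend to 0, so the series diverges.
Check u = -33/7: the terms have absolute value of order n³, which does not tend to 0, so the series diverges by the divergence test.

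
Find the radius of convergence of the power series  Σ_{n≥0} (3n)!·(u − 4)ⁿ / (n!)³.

R = 1/27

The ratio of consecutive coefficients is (3n+1)·(3n+2)·(3n+3)/(n+1)³ → 27.
The series converges when 27 · |u − 4| < 1, giving R = 1/27.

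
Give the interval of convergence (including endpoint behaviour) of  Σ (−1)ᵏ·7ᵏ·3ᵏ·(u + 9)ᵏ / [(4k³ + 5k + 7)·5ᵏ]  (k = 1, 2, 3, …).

By the ratio test, |a_{k+1}/a_k| = [(4k³ + 5k + 7)/(4(k+1)³ + 5(k+1) + 7)] · 7·3/5 → 21/5.
Hence the series converges for |u + 9| < 1/(21/5) = 5/21, so the radius of convergence is 5/21.
Endpoint u = -184/21: the series is dominated by a constant times Σ 1/k³, which converges (p = 3 > 1).
When u = -194/21, the terms are on the order of 1/k³, so the series converges absolutely by comparison with the p-series (p = 3 > 1).

[-194/21, -184/21]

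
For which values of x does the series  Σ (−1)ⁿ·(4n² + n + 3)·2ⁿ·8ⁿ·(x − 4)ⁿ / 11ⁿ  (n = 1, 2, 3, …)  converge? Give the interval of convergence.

By the ratio test, |a_{n+1}/a_n| = [(4(n+1)² + (n+1) + 3)/(4n² + n + 3)] · 2·8/11 → 16/11.
The series converges when 16/11 · |x − 4| < 1, giving R = 11/16.
At x = 75/16: the terms have absolute value of order n², which does not tend to 0, so the series diverges by the divergence test.
At x = 53/16: the n-th term does not approach 0; divergence by the term test.

(53/16, 75/16)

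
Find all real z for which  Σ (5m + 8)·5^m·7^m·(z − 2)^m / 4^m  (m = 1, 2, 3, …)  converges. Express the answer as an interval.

Ratio test: |a_{m+1}/a_m| = [(5(m+1) + 8)/(5m + 8)] · 5·7/4 → 35/4 as m → ∞.
Hence the series converges for |z − 2| < 1/(35/4) = 4/35, so the radius of convergence is 4/35.
Endpoint z = 74/35: the terms do not tend to 0, so the series diverges.
Check z = 66/35: the terms have absolute value of order m, which does not tend to 0, so the series diverges by the divergence test.

(66/35, 74/35)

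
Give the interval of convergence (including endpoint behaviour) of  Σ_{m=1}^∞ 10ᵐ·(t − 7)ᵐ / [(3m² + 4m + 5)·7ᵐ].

[63/10, 77/10]

Ratio test: |a_{m+1}/a_m| = [(3m² + 4m + 5)/(3(m+1)² + 4(m+1) + 5)] · 10/7 → 10/7 as m → ∞.
The series converges when 10/7 · |t − 7| < 1, giving R = 7/10.
When t = 77/10, the series is dominated by a constant times Σ 1/m², which converges (p = 2 > 1).
When t = 63/10, the series is dominated by a constant times Σ 1/m², which converges (p = 2 > 1).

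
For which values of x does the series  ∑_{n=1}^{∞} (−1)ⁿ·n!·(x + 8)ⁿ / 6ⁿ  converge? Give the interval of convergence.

{-8}

Ratio test: |a_{n+1}/a_n| = (n+1) · 1/6 → ∞ as n → ∞.
The ratio grows without bound, so the series diverges whenever (x + 8) ≠ 0; it converges only at x = -8. R = 0.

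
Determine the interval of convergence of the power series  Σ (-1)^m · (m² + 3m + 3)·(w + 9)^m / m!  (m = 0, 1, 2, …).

Ratio test: |a_{m+1}/a_m| = ((m+1)² + 3(m+1) + 3)/(m² + 3m + 3) · 1/(m+1) → 0 as m → ∞.
The limit is 0, so the series converges for all w; R = ∞.

(−∞, ∞)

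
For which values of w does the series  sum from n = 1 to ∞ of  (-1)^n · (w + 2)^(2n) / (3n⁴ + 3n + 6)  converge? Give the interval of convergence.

The ratio of consecutive coefficients is (3n⁴ + 3n + 6)/(3(n+1)⁴ + 3(n+1) + 6) → 1.
Writing y = (w + 2)², the series in y has radius 1, so |w + 2| < √(1) = 1 and R = 1.
At w = -1: the series is dominated by a constant times Σ 1/n⁴, which converges (p = 4 > 1).
Check w = -3: absolute convergence follows by limit comparison with Σ 1/n⁴.

[-3, -1]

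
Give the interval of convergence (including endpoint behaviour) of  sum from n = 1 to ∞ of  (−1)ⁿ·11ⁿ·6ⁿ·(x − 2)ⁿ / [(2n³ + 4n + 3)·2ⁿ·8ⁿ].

[58/33, 74/33]

Apply the ratio test: |a_{n+1}| / |a_n| = [(2n³ + 4n + 3)/(2(n+1)³ + 4(n+1) + 3)] · 11·6/(2·8), which tends to 33/8 as n → ∞.
The series converges when 33/8 · |x − 2| < 1, giving R = 8/33.
When x = 74/33, the series is dominated by a constant times Σ 1/n³, which converges (p = 3 > 1).
Check x = 58/33: absolute convergence follows by limit comparison with Σ 1/n³.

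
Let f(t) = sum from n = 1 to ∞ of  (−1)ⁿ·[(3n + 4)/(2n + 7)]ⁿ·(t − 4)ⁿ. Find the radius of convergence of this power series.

Root test: |a_n|^(1/n) = (3n + 4)/(2n + 7) → 3/2.
Thus R = 1/(3/2) = 2/3.

R = 2/3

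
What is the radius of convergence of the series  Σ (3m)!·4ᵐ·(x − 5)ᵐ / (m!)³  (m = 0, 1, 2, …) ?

R = 1/108

Apply the ratio test: |a_{m+1}| / |a_m| = (3m+1)·(3m+2)·(3m+3)/(m+1)³ · 4, which tends to 108 as m → ∞.
Convergence for |x − 5| · 108 < 1, i.e. |x − 5| < 1/108. So R = 1/108.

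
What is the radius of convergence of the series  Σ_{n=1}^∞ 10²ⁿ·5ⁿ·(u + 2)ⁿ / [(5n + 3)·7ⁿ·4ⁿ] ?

The ratio of consecutive coefficients is [(5n + 3)/(5(n+1) + 3)] · 100·5/(7·4) → 125/7.
Convergence for |u + 2| · 125/7 < 1, i.e. |u + 2| < 7/125. So R = 7/125.

R = 7/125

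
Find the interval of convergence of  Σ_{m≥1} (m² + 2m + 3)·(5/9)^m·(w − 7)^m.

Apply the ratio test: |a_{m+1}| / |a_m| = [((m+1)² + 2(m+1) + 3)/(m² + 2m + 3)] · 5/9, which tends to 5/9 as m → ∞.
Convergence for |w − 7| · 5/9 < 1, i.e. |w − 7| < 9/5. So R = 9/5.
When w = 44/5, the terms do not tend to 0, so the series diverges.
Check w = 26/5: the terms do not tend to 0, so the series diverges.

(26/5, 44/5)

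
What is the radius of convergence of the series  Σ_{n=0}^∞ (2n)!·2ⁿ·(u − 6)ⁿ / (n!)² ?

Ratio test: |a_{n+1}/a_n| = (2n+1)·(2n+2)/(n+1)² · 2 → 8 as n → ∞.
Hence the series converges for |u − 6| < 1/(8) = 1/8, so the radius of convergence is 1/8.

R = 1/8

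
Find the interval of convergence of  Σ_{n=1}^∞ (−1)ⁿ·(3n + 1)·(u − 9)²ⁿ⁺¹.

(8, 10)

Ratio test: |a_{n+1}/a_n| = (3(n+1) + 1)/(3n + 1) → 1 as n → ∞.
Successive powers of (u − 9) differ by 2, so the series converges when |u − 9|² · 1 < 1, i.e. |u − 9| < √(1) = 1. So R = 1.
When u = 10, the terms do not tend to 0, so the series diverges.
When u = 8, the terms do not tend to 0, so the series diverges.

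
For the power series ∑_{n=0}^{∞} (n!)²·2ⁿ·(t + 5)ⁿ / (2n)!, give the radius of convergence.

The ratio of consecutive coefficients is (n+1)²/[(2n+1)·(2n+2)] · 2 → 1/2.
Hence the series converges for |t + 5| < 1/(1/2) = 2, so the radius of convergence is 2.

R = 2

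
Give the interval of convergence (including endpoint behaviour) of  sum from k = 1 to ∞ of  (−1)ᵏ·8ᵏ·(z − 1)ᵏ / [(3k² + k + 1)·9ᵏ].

[-1/8, 17/8]

Ratio test: |a_{k+1}/a_k| = [(3k² + k + 1)/(3(k+1)² + (k+1) + 1)] · 8/9 → 8/9 as k → ∞.
The series converges when 8/9 · |z − 1| < 1, giving R = 9/8.
Check z = 17/8: the terms are on the order of 1/k², so the series converges absolutely by comparison with the p-series (p = 2 > 1).
When z = -1/8, absolute convergence follows by limit comparison with Σ 1/k².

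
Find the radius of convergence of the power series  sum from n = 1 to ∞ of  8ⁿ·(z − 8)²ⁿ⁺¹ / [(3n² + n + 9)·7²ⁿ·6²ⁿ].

R = 21√2/2

By the ratio test, |a_{n+1}/a_n| = [(3n² + n + 9)/(3(n+1)² + (n+1) + 9)] · 8/(49·36) → 2/441.
Writing y = (z − 8)², the series in y has radius 441/2, so |z − 8| < √(441/2) and R = 21√2/2.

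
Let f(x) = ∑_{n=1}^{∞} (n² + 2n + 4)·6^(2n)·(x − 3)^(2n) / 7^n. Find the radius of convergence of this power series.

R = √7/6

Apply the ratio test: |a_{n+1}| / |a_n| = [((n+1)² + 2(n+1) + 4)/(n² + 2n + 4)] · 36/7, which tends to 36/7 as n → ∞.
Since the exponent of (x − 3) increases by 2 each term, convergence requires |x − 3|² < 7/36, hence R = √7/6.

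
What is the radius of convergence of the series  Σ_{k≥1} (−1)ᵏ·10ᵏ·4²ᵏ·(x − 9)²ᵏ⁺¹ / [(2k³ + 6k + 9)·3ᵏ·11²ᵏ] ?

R = 11√30/40

Ratio test: |a_{k+1}/a_k| = [(2k³ + 6k + 9)/(2(k+1)³ + 6(k+1) + 9)] · 10·16/(3·121) → 160/363 as k → ∞.
Successive powers of (x − 9) differ by 2, so the series converges when |x − 9|² · 160/363 < 1, i.e. |x − 9| < √(363/160). So R = 11√30/40.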